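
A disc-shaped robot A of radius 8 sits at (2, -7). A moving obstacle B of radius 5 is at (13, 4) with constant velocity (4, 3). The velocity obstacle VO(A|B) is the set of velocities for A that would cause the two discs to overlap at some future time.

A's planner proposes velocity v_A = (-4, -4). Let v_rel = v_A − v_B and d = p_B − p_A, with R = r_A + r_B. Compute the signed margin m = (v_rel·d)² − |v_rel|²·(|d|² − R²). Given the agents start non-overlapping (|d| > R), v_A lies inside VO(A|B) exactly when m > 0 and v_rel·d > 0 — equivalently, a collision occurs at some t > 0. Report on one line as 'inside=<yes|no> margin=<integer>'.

d = (11, 11),  |d|² = 242;  R = 8+5 = 13,  c = 242−13² = 73
v_rel = (-8, -7),  |v_rel|² = 113;  v_rel·d = (-8)·(11) + (-7)·(11) = -165
113·t² + 330·t + 73 = 0  ⇒  m = (-165)² − 113·73 = 18976
m = 18976 > 0,  v_rel·d = -165 < 0  ⇒  outside

inside=no margin=18976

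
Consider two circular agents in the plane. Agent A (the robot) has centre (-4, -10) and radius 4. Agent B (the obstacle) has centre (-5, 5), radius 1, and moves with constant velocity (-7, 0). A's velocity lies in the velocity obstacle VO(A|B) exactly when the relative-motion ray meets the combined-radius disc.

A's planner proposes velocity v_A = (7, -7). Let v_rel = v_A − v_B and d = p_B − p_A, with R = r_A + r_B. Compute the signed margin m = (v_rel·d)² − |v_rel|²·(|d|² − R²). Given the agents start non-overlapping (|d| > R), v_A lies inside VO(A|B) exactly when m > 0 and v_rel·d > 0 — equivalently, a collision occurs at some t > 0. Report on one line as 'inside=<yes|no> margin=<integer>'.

d = (-1, 15),  |d|² = 226;  R = 4+1 = 5,  c = 226−5² = 201
v_rel = (14, -7),  |v_rel|² = 245;  v_rel·d = (14)·(-1) + (-7)·(15) = -119
245·t² + 238·t + 201 = 0  ⇒  m = (-119)² − 245·201 = -35084
m = -35084 < 0,  v_rel·d = -119 < 0  ⇒  outside

inside=no margin=-35084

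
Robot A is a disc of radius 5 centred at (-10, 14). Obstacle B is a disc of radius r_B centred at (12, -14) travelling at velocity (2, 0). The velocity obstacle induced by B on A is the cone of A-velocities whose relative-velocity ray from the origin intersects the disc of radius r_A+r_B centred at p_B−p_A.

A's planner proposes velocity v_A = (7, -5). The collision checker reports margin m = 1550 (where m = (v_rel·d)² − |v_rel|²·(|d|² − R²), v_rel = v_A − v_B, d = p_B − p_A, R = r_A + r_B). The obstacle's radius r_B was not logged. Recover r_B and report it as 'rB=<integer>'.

m = 1550
d = (22, -28);  v_rel = (5, -5),  |v_rel|² = 50
v_rel×d = (5)·(-28) − (-5)·(22) = -30
since m = R²·50 − (-30)²:  R² = (900 + 1550) / 50 = 49
R = √49 = 7  ⇒  r_B = 7 − 5 = 2

rB=2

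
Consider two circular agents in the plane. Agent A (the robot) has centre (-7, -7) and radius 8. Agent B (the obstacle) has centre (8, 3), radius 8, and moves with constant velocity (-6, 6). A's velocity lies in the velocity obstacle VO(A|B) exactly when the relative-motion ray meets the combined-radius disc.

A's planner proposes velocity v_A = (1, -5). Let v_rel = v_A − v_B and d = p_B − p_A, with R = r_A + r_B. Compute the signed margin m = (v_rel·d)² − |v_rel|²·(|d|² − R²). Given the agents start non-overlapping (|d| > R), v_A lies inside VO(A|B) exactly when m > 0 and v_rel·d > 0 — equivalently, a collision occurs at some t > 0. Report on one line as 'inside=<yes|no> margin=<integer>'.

d = (15, 10),  |d|² = 325;  R = 8+8 = 16,  c = 325−16² = 69
v_rel = (7, -11),  |v_rel|² = 170;  v_rel·d = (7)·(15) + (-11)·(10) = -5
170·t² + 10·t + 69 = 0  ⇒  m = (-5)² − 170·69 = -11705
m = -11705 < 0,  v_rel·d = -5 < 0  ⇒  outside

inside=no margin=-11705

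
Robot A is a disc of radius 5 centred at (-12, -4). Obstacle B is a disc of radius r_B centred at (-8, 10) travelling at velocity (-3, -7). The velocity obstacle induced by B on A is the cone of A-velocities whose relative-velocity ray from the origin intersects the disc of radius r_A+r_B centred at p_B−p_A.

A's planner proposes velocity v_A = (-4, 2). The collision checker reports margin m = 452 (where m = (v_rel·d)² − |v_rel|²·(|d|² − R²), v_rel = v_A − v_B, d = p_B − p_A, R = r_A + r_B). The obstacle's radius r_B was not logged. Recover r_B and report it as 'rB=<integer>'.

m = 452
d = (4, 14);  v_rel = (-1, 9),  |v_rel|² = 82
v_rel×d = (-1)·(14) − (9)·(4) = -50
since m = R²·82 − (-50)²:  R² = (2500 + 452) / 82 = 36
R = √36 = 6  ⇒  r_B = 6 − 5 = 1

rB=1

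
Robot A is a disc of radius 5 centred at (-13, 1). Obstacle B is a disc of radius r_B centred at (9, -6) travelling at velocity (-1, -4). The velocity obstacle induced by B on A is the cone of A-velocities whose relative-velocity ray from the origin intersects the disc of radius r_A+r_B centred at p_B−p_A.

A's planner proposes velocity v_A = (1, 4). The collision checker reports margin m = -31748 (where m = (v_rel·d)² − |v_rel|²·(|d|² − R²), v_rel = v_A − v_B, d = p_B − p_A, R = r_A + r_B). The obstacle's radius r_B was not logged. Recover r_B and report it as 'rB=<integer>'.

m = -31748
d = (22, -7);  v_rel = (2, 8),  |v_rel|² = 68
v_rel×d = (2)·(-7) − (8)·(22) = -190
since m = R²·68 − (-190)²:  R² = (36100 + -31748) / 68 = 64
R = √64 = 8  ⇒  r_B = 8 − 5 = 3

rB=3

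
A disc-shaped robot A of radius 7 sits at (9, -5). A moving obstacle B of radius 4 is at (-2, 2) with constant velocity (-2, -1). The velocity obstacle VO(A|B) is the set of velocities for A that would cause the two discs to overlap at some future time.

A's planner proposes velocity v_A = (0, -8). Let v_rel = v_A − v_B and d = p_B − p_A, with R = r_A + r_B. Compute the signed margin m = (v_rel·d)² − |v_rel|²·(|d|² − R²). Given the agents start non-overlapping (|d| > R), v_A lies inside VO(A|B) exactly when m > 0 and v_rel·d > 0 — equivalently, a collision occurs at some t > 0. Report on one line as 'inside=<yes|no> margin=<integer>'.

d = (-11, 7),  |d|² = 170;  R = 7+4 = 11,  c = 170−11² = 49
v_rel = (2, -7),  |v_rel|² = 53;  v_rel·d = (2)·(-11) + (-7)·(7) = -71
53·t² + 142·t + 49 = 0  ⇒  m = (-71)² − 53·49 = 2444
m = 2444 > 0,  v_rel·d = -71 < 0  ⇒  outside

inside=no margin=2444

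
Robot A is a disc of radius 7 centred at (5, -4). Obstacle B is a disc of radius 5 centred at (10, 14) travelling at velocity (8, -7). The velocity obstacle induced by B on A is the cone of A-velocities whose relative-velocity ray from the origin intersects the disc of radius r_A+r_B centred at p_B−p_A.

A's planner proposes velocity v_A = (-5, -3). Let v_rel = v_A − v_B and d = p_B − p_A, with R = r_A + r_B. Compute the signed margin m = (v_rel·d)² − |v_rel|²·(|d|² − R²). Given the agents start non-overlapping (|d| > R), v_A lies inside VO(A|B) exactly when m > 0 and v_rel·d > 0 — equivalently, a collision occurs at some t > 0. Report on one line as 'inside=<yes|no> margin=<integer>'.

d = (5, 18),  |d|² = 349;  R = 7+5 = 12,  c = 349−12² = 205
v_rel = (-13, 4),  |v_rel|² = 185;  v_rel·d = (-13)·(5) + (4)·(18) = 7
185·t² − 14·t + 205 = 0  ⇒  m = 7² − 185·205 = -37876
m = -37876 < 0,  v_rel·d = 7 > 0  ⇒  outside

inside=no margin=-37876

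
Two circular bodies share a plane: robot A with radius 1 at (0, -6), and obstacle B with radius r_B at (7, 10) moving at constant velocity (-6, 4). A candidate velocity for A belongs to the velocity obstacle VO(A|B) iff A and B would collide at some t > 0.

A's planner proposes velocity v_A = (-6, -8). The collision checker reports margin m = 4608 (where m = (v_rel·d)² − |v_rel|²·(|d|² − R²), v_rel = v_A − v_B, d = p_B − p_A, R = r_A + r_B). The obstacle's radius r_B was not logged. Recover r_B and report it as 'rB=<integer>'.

m = 4608
d = (7, 16);  v_rel = (0, -12),  |v_rel|² = 144
v_rel×d = (0)·(16) − (-12)·(7) = 84
since m = R²·144 − 84²:  R² = (7056 + 4608) / 144 = 81
R = √81 = 9  ⇒  r_B = 9 − 1 = 8

rB=8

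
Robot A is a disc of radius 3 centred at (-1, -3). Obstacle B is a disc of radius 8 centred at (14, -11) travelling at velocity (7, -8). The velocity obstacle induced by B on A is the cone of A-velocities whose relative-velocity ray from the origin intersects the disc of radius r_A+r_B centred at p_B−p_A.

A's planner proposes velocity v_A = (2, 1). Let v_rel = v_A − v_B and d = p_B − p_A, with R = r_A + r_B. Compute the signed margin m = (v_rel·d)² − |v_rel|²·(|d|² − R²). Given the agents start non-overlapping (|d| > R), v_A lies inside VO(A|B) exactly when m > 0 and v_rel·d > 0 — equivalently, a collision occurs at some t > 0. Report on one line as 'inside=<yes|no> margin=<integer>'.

d = (15, -8),  |d|² = 289;  R = 3+8 = 11,  c = 289−11² = 168
v_rel = (-5, 9),  |v_rel|² = 106;  v_rel·d = (-5)·(15) + (9)·(-8) = -147
106·t² + 294·t + 168 = 0  ⇒  m = (-147)² − 106·168 = 3801
m = 3801 > 0,  v_rel·d = -147 < 0  ⇒  outside

inside=no margin=3801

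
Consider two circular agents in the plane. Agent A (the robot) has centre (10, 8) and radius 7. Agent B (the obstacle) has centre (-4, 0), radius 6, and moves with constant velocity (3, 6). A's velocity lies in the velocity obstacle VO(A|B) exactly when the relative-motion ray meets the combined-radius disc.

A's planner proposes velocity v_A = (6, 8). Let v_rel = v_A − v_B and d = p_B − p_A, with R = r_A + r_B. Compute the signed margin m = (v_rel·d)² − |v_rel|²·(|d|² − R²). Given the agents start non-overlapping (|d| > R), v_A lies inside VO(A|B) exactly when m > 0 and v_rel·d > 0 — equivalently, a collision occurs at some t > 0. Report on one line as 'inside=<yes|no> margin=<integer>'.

d = (-14, -8),  |d|² = 260;  R = 7+6 = 13,  c = 260−13² = 91
v_rel = (3, 2),  |v_rel|² = 13;  v_rel·d = (3)·(-14) + (2)·(-8) = -58
13·t² + 116·t + 91 = 0  ⇒  m = (-58)² − 13·91 = 2181
m = 2181 > 0,  v_rel·d = -58 < 0  ⇒  outside

inside=no margin=2181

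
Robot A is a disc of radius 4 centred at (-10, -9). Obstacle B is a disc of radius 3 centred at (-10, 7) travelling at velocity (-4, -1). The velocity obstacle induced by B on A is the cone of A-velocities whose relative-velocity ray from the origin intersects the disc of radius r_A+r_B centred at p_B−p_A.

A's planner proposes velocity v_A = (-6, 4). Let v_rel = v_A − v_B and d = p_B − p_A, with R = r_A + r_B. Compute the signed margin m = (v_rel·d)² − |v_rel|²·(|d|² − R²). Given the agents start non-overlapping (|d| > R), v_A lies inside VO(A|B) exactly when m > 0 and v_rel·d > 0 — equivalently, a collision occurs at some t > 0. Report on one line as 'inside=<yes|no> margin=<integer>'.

d = (0, 16),  |d|² = 256;  R = 4+3 = 7,  c = 256−7² = 207
v_rel = (-2, 5),  |v_rel|² = 29;  v_rel·d = (-2)·(0) + (5)·(16) = 80
29·t² − 160·t + 207 = 0  ⇒  m = 80² − 29·207 = 397
m = 397 > 0,  v_rel·d = 80 > 0  ⇒  inside

inside=yes margin=397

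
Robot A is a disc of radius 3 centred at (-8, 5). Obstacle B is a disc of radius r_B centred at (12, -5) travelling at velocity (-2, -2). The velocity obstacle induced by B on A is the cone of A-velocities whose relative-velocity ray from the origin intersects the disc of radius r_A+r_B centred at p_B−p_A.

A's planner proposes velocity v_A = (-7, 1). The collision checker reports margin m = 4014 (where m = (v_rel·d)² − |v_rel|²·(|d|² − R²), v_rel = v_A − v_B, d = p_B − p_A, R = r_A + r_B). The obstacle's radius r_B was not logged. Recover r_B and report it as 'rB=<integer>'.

m = 4014
d = (20, -10);  v_rel = (-5, 3),  |v_rel|² = 34
v_rel×d = (-5)·(-10) − (3)·(20) = -10
since m = R²·34 − (-10)²:  R² = (100 + 4014) / 34 = 121
R = √121 = 11  ⇒  r_B = 11 − 3 = 8

rB=8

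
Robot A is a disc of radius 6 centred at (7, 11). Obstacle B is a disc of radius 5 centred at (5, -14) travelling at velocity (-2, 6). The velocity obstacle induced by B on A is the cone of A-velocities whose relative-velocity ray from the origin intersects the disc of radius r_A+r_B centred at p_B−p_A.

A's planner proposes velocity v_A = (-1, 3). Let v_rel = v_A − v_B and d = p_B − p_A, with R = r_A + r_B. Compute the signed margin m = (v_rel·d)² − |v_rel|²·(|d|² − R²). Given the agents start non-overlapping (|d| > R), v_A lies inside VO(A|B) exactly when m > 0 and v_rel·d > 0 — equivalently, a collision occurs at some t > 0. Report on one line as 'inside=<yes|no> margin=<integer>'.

d = (-2, -25),  |d|² = 629;  R = 6+5 = 11,  c = 629−11² = 508
v_rel = (1, -3),  |v_rel|² = 10;  v_rel·d = (1)·(-2) + (-3)·(-25) = 73
10·t² − 146·t + 508 = 0  ⇒  m = 73² − 10·508 = 249
m = 249 > 0,  v_rel·d = 73 > 0  ⇒  inside

inside=yes margin=249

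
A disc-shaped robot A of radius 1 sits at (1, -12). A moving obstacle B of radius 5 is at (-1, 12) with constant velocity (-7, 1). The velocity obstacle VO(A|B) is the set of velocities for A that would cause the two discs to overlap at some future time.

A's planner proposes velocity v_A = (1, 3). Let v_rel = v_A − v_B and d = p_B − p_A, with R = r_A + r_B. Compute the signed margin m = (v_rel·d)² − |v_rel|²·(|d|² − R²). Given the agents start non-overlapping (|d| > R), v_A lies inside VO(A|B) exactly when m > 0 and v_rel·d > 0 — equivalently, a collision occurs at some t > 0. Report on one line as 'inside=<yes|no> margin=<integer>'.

d = (-2, 24),  |d|² = 580;  R = 1+5 = 6,  c = 580−6² = 544
v_rel = (8, 2),  |v_rel|² = 68;  v_rel·d = (8)·(-2) + (2)·(24) = 32
68·t² − 64·t + 544 = 0  ⇒  m = 32² − 68·544 = -35968
m = -35968 < 0,  v_rel·d = 32 > 0  ⇒  outside

inside=no margin=-35968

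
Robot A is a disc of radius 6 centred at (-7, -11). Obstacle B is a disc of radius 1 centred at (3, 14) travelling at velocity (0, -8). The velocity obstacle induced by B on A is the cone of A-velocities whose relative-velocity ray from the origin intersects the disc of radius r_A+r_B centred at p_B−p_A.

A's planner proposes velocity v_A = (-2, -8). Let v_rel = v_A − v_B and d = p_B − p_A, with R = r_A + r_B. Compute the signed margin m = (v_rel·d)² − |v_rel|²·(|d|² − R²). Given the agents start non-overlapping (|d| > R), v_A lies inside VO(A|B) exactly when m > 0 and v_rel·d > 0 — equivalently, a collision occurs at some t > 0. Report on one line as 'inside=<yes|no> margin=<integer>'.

d = (10, 25),  |d|² = 725;  R = 6+1 = 7,  c = 725−7² = 676
v_rel = (-2, 0),  |v_rel|² = 4;  v_rel·d = (-2)·(10) + (0)·(25) = -20
4·t² + 40·t + 676 = 0  ⇒  m = (-20)² − 4·676 = -2304
m = -2304 < 0,  v_rel·d = -20 < 0  ⇒  outside

inside=no margin=-2304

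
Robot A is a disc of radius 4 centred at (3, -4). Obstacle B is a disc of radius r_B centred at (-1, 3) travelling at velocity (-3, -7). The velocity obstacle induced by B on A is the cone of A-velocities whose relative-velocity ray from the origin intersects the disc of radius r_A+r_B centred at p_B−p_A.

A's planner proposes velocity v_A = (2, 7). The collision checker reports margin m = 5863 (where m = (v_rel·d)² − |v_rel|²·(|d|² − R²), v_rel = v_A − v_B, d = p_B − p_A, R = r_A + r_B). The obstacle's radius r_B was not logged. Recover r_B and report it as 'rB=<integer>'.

m = 5863
d = (-4, 7);  v_rel = (5, 14),  |v_rel|² = 221
v_rel×d = (5)·(7) − (14)·(-4) = 91
since m = R²·221 − 91²:  R² = (8281 + 5863) / 221 = 64
R = √64 = 8  ⇒  r_B = 8 − 4 = 4

rB=4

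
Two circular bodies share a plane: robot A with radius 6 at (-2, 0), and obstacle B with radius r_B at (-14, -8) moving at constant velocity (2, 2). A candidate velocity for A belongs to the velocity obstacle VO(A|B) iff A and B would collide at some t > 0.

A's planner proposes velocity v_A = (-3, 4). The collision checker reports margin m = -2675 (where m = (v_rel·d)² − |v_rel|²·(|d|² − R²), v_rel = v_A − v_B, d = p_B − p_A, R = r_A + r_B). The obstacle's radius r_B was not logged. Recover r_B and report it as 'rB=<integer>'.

m = -2675
d = (-12, -8);  v_rel = (-5, 2),  |v_rel|² = 29
v_rel×d = (-5)·(-8) − (2)·(-12) = 64
since m = R²·29 − 64²:  R² = (4096 + -2675) / 29 = 49
R = √49 = 7  ⇒  r_B = 7 − 6 = 1

rB=1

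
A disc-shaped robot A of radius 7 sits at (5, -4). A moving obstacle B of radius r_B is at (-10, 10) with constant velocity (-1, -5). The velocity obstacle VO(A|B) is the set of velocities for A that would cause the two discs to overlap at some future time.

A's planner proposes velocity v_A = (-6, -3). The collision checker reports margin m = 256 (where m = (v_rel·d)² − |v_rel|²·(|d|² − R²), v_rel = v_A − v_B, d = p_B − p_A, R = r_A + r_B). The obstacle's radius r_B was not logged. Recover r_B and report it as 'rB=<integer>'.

m = 256
d = (-15, 14);  v_rel = (-5, 2),  |v_rel|² = 29
v_rel×d = (-5)·(14) − (2)·(-15) = -40
since m = R²·29 − (-40)²:  R² = (1600 + 256) / 29 = 64
R = √64 = 8  ⇒  r_B = 8 − 7 = 1

rB=1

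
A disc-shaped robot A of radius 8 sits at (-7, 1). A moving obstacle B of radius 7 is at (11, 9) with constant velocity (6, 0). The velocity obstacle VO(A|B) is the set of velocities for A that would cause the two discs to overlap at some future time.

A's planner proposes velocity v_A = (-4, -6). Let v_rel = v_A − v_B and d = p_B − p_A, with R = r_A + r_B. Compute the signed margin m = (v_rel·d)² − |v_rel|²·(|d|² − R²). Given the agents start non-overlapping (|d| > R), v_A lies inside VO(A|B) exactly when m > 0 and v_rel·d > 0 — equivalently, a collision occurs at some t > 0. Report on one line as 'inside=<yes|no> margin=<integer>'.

d = (18, 8),  |d|² = 388;  R = 8+7 = 15,  c = 388−15² = 163
v_rel = (-10, -6),  |v_rel|² = 136;  v_rel·d = (-10)·(18) + (-6)·(8) = -228
136·t² + 456·t + 163 = 0  ⇒  m = (-228)² − 136·163 = 29816
m = 29816 > 0,  v_rel·d = -228 < 0  ⇒  outside

inside=no margin=29816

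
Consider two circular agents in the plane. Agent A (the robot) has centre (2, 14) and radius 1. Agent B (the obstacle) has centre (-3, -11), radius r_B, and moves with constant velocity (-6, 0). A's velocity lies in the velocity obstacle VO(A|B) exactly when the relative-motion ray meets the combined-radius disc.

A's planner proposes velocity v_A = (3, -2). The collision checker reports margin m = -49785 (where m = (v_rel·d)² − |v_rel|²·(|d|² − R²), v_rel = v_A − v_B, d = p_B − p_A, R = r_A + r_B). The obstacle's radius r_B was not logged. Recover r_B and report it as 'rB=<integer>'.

m = -49785
d = (-5, -25);  v_rel = (9, -2),  |v_rel|² = 85
v_rel×d = (9)·(-25) − (-2)·(-5) = -235
since m = R²·85 − (-235)²:  R² = (55225 + -49785) / 85 = 64
R = √64 = 8  ⇒  r_B = 8 − 1 = 7

rB=7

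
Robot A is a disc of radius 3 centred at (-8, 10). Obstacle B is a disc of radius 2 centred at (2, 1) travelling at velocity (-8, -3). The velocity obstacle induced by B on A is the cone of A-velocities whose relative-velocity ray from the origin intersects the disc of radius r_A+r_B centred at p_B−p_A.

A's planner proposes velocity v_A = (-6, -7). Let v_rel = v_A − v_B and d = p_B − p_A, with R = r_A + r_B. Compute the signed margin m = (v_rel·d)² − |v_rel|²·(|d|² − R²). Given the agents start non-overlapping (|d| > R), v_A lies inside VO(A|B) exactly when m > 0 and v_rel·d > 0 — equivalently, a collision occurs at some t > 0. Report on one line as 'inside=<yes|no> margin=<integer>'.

d = (10, -9),  |d|² = 181;  R = 3+2 = 5,  c = 181−5² = 156
v_rel = (2, -4),  |v_rel|² = 20;  v_rel·d = (2)·(10) + (-4)·(-9) = 56
20·t² − 112·t + 156 = 0  ⇒  m = 56² − 20·156 = 16
m = 16 > 0,  v_rel·d = 56 > 0  ⇒  inside

inside=yes margin=16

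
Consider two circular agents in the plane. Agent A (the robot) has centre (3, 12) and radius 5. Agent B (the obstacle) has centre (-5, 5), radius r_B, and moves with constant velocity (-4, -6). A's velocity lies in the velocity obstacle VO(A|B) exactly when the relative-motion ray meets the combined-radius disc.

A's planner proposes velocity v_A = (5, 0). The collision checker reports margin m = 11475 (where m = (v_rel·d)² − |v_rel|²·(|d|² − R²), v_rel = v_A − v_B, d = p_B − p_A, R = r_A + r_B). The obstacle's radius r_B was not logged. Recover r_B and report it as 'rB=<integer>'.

m = 11475
d = (-8, -7);  v_rel = (9, 6),  |v_rel|² = 117
v_rel×d = (9)·(-7) − (6)·(-8) = -15
since m = R²·117 − (-15)²:  R² = (225 + 11475) / 117 = 100
R = √100 = 10  ⇒  r_B = 10 − 5 = 5

rB=5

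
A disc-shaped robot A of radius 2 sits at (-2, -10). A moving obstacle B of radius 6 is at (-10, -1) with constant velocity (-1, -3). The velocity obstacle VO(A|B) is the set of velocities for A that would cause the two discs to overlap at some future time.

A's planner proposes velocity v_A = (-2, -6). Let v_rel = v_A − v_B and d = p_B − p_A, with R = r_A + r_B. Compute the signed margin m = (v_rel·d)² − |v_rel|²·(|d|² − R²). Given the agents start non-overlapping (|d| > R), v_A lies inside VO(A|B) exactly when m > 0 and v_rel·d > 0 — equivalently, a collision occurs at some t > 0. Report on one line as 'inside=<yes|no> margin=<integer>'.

d = (-8, 9),  |d|² = 145;  R = 2+6 = 8,  c = 145−8² = 81
v_rel = (-1, -3),  |v_rel|² = 10;  v_rel·d = (-1)·(-8) + (-3)·(9) = -19
10·t² + 38·t + 81 = 0  ⇒  m = (-19)² − 10·81 = -449
m = -449 < 0,  v_rel·d = -19 < 0  ⇒  outside

inside=no margin=-449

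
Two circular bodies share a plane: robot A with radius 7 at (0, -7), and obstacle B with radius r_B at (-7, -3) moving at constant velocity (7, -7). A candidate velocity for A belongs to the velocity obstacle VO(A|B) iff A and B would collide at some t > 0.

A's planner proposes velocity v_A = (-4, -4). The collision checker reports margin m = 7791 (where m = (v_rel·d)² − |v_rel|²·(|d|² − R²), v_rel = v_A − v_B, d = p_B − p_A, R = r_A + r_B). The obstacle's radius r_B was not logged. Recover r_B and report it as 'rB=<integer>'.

m = 7791
d = (-7, 4);  v_rel = (-11, 3),  |v_rel|² = 130
v_rel×d = (-11)·(4) − (3)·(-7) = -23
since m = R²·130 − (-23)²:  R² = (529 + 7791) / 130 = 64
R = √64 = 8  ⇒  r_B = 8 − 7 = 1

rB=1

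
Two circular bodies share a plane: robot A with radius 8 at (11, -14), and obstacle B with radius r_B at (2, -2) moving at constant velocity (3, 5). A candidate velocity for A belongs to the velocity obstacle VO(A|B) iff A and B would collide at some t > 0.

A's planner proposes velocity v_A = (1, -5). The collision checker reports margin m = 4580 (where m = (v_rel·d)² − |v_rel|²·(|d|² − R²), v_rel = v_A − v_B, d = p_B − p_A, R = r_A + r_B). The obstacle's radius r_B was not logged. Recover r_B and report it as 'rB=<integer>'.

m = 4580
d = (-9, 12);  v_rel = (-2, -10),  |v_rel|² = 104
v_rel×d = (-2)·(12) − (-10)·(-9) = -114
since m = R²·104 − (-114)²:  R² = (12996 + 4580) / 104 = 169
R = √169 = 13  ⇒  r_B = 13 − 8 = 5

rB=5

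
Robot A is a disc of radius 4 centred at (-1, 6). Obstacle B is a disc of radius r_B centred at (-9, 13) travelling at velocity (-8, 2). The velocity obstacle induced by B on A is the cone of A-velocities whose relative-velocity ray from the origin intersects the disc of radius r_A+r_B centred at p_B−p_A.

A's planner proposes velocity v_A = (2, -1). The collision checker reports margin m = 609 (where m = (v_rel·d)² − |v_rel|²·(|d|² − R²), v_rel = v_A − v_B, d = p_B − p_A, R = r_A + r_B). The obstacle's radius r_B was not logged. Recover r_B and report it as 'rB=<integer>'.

m = 609
d = (-8, 7);  v_rel = (10, -3),  |v_rel|² = 109
v_rel×d = (10)·(7) − (-3)·(-8) = 46
since m = R²·109 − 46²:  R² = (2116 + 609) / 109 = 25
R = √25 = 5  ⇒  r_B = 5 − 4 = 1

rB=1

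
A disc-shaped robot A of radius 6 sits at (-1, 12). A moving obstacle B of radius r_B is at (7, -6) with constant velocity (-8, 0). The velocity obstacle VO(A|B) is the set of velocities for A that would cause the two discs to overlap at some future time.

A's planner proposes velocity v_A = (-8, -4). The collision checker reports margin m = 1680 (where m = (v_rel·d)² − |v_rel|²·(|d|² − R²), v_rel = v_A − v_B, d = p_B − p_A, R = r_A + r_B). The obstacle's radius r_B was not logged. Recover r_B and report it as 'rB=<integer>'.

m = 1680
d = (8, -18);  v_rel = (0, -4),  |v_rel|² = 16
v_rel×d = (0)·(-18) − (-4)·(8) = 32
since m = R²·16 − 32²:  R² = (1024 + 1680) / 16 = 169
R = √169 = 13  ⇒  r_B = 13 − 6 = 7

rB=7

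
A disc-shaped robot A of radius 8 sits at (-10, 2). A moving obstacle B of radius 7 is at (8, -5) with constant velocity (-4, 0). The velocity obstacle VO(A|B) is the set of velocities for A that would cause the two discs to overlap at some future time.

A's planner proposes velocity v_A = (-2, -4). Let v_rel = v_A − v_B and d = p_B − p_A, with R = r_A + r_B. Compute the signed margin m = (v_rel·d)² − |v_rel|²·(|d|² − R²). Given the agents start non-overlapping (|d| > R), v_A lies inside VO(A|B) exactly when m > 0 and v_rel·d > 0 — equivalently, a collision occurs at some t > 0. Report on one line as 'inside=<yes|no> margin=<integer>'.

d = (18, -7),  |d|² = 373;  R = 8+7 = 15,  c = 373−15² = 148
v_rel = (2, -4),  |v_rel|² = 20;  v_rel·d = (2)·(18) + (-4)·(-7) = 64
20·t² − 128·t + 148 = 0  ⇒  m = 64² − 20·148 = 1136
m = 1136 > 0,  v_rel·d = 64 > 0  ⇒  inside

inside=yes margin=1136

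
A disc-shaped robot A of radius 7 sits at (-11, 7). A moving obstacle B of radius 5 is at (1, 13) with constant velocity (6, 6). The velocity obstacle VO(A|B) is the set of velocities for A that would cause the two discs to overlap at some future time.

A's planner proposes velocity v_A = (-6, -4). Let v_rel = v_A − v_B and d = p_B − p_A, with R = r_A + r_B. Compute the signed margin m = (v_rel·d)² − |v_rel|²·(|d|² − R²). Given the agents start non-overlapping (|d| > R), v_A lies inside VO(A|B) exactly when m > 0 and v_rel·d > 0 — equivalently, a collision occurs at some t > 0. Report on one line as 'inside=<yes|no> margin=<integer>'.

d = (12, 6),  |d|² = 180;  R = 7+5 = 12,  c = 180−12² = 36
v_rel = (-12, -10),  |v_rel|² = 244;  v_rel·d = (-12)·(12) + (-10)·(6) = -204
244·t² + 408·t + 36 = 0  ⇒  m = (-204)² − 244·36 = 32832
m = 32832 > 0,  v_rel·d = -204 < 0  ⇒  outside

inside=no margin=32832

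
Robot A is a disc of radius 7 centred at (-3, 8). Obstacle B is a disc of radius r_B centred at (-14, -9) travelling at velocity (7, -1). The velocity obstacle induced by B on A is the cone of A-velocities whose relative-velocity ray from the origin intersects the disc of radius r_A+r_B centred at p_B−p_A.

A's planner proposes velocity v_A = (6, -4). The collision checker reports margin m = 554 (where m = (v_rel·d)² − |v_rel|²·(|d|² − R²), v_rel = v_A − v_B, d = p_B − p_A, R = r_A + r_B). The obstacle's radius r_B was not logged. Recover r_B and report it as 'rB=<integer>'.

m = 554
d = (-11, -17);  v_rel = (-1, -3),  |v_rel|² = 10
v_rel×d = (-1)·(-17) − (-3)·(-11) = -16
since m = R²·10 − (-16)²:  R² = (256 + 554) / 10 = 81
R = √81 = 9  ⇒  r_B = 9 − 7 = 2

rB=2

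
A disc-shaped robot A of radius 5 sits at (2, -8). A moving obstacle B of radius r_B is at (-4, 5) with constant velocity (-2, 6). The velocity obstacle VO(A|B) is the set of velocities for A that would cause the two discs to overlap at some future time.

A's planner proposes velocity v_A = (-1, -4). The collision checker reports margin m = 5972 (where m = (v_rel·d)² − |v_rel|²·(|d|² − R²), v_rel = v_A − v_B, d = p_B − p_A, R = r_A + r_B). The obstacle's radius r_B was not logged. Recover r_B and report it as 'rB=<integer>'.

m = 5972
d = (-6, 13);  v_rel = (1, -10),  |v_rel|² = 101
v_rel×d = (1)·(13) − (-10)·(-6) = -47
since m = R²·101 − (-47)²:  R² = (2209 + 5972) / 101 = 81
R = √81 = 9  ⇒  r_B = 9 − 5 = 4

rB=4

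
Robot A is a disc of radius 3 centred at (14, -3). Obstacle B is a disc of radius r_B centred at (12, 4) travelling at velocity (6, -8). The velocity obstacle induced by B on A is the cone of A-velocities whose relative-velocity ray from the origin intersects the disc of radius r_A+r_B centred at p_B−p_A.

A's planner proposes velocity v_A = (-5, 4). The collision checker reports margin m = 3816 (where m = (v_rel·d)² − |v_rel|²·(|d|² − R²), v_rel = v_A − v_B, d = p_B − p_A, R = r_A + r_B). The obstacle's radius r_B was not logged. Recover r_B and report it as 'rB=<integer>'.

m = 3816
d = (-2, 7);  v_rel = (-11, 12),  |v_rel|² = 265
v_rel×d = (-11)·(7) − (12)·(-2) = -53
since m = R²·265 − (-53)²:  R² = (2809 + 3816) / 265 = 25
R = √25 = 5  ⇒  r_B = 5 − 3 = 2

rB=2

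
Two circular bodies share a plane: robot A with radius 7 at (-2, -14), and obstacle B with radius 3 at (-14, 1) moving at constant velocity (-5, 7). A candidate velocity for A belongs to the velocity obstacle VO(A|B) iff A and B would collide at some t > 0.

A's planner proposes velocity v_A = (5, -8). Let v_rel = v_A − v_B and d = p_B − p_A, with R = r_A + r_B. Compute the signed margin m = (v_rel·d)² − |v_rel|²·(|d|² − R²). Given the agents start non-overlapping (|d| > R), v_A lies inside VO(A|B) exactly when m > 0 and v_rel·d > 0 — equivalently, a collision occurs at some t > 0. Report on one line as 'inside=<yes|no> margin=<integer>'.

d = (-12, 15),  |d|² = 369;  R = 7+3 = 10,  c = 369−10² = 269
v_rel = (10, -15),  |v_rel|² = 325;  v_rel·d = (10)·(-12) + (-15)·(15) = -345
325·t² + 690·t + 269 = 0  ⇒  m = (-345)² − 325·269 = 31600
m = 31600 > 0,  v_rel·d = -345 < 0  ⇒  outside

inside=no margin=31600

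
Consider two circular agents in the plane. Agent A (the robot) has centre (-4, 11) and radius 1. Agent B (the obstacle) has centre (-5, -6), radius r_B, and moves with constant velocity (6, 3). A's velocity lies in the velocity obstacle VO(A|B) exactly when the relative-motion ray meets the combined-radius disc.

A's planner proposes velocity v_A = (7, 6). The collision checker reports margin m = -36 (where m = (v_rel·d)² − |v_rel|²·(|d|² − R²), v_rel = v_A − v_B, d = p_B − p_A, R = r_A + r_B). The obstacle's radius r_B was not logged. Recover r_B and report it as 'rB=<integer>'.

m = -36
d = (-1, -17);  v_rel = (1, 3),  |v_rel|² = 10
v_rel×d = (1)·(-17) − (3)·(-1) = -14
since m = R²·10 − (-14)²:  R² = (196 + -36) / 10 = 16
R = √16 = 4  ⇒  r_B = 4 − 1 = 3

rB=3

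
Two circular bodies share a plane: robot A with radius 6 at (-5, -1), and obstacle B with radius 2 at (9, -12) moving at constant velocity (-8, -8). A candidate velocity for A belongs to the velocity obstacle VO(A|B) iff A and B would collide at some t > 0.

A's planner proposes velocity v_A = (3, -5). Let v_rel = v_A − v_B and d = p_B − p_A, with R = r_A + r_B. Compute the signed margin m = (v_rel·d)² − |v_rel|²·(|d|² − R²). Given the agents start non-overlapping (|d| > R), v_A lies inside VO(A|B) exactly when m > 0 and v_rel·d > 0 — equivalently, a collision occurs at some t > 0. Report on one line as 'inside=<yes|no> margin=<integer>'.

d = (14, -11),  |d|² = 317;  R = 6+2 = 8,  c = 317−8² = 253
v_rel = (11, 3),  |v_rel|² = 130;  v_rel·d = (11)·(14) + (3)·(-11) = 121
130·t² − 242·t + 253 = 0  ⇒  m = 121² − 130·253 = -18249
m = -18249 < 0,  v_rel·d = 121 > 0  ⇒  outside

inside=no margin=-18249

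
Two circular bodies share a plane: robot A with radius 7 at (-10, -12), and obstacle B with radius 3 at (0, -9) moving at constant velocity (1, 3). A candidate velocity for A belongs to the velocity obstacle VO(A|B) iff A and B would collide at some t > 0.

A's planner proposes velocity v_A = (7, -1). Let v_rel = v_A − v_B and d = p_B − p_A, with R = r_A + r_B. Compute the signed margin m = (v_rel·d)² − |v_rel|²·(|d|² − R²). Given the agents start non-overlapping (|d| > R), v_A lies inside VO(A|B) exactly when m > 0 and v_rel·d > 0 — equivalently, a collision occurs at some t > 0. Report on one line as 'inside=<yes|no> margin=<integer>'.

d = (10, 3),  |d|² = 109;  R = 7+3 = 10,  c = 109−10² = 9
v_rel = (6, -4),  |v_rel|² = 52;  v_rel·d = (6)·(10) + (-4)·(3) = 48
52·t² − 96·t + 9 = 0  ⇒  m = 48² − 52·9 = 1836
m = 1836 > 0,  v_rel·d = 48 > 0  ⇒  inside

inside=yes margin=1836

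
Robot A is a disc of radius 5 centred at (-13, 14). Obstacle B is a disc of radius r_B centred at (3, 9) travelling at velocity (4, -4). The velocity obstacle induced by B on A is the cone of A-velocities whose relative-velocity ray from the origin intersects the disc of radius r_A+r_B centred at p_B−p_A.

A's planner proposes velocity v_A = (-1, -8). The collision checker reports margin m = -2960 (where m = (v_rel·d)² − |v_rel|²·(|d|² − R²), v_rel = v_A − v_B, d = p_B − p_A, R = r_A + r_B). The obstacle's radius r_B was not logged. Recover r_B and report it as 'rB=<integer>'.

m = -2960
d = (16, -5);  v_rel = (-5, -4),  |v_rel|² = 41
v_rel×d = (-5)·(-5) − (-4)·(16) = 89
since m = R²·41 − 89²:  R² = (7921 + -2960) / 41 = 121
R = √121 = 11  ⇒  r_B = 11 − 5 = 6

rB=6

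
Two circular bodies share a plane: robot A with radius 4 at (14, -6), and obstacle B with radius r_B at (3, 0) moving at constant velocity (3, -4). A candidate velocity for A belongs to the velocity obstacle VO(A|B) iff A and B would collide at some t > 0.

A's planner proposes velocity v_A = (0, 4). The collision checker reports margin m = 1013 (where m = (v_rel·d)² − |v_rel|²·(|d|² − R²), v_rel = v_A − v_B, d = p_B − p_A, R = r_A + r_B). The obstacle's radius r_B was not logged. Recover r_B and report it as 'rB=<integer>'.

m = 1013
d = (-11, 6);  v_rel = (-3, 8),  |v_rel|² = 73
v_rel×d = (-3)·(6) − (8)·(-11) = 70
since m = R²·73 − 70²:  R² = (4900 + 1013) / 73 = 81
R = √81 = 9  ⇒  r_B = 9 − 4 = 5

rB=5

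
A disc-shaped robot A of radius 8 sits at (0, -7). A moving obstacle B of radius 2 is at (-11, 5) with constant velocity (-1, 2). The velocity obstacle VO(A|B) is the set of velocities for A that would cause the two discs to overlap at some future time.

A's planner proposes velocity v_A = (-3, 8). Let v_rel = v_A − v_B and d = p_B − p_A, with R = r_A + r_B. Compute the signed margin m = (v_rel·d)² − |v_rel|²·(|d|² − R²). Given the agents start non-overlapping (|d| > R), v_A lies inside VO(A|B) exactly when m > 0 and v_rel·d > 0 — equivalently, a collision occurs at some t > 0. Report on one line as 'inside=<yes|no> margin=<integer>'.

d = (-11, 12),  |d|² = 265;  R = 8+2 = 10,  c = 265−10² = 165
v_rel = (-2, 6),  |v_rel|² = 40;  v_rel·d = (-2)·(-11) + (6)·(12) = 94
40·t² − 188·t + 165 = 0  ⇒  m = 94² − 40·165 = 2236
m = 2236 > 0,  v_rel·d = 94 > 0  ⇒  inside

inside=yes margin=2236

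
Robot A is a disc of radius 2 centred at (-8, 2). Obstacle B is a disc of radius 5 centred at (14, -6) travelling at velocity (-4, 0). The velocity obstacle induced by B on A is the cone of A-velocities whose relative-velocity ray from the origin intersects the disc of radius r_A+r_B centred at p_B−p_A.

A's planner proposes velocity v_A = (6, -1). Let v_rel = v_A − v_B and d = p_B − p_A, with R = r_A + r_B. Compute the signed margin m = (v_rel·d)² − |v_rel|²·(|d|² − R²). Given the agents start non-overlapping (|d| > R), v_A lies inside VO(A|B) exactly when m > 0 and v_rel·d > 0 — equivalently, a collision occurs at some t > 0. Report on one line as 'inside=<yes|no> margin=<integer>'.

d = (22, -8),  |d|² = 548;  R = 2+5 = 7,  c = 548−7² = 499
v_rel = (10, -1),  |v_rel|² = 101;  v_rel·d = (10)·(22) + (-1)·(-8) = 228
101·t² − 456·t + 499 = 0  ⇒  m = 228² − 101·499 = 1585
m = 1585 > 0,  v_rel·d = 228 > 0  ⇒  inside

inside=yes margin=1585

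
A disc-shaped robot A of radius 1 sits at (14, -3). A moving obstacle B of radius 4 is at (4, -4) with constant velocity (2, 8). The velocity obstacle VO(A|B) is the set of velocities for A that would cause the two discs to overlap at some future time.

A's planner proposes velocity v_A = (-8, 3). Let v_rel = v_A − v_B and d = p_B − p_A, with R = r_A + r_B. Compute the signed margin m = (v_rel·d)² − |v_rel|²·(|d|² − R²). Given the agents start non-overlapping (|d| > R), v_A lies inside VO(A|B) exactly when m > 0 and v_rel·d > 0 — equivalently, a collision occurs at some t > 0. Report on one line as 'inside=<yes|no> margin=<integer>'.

d = (-10, -1),  |d|² = 101;  R = 1+4 = 5,  c = 101−5² = 76
v_rel = (-10, -5),  |v_rel|² = 125;  v_rel·d = (-10)·(-10) + (-5)·(-1) = 105
125·t² − 210·t + 76 = 0  ⇒  m = 105² − 125·76 = 1525
m = 1525 > 0,  v_rel·d = 105 > 0  ⇒  inside

inside=yes margin=1525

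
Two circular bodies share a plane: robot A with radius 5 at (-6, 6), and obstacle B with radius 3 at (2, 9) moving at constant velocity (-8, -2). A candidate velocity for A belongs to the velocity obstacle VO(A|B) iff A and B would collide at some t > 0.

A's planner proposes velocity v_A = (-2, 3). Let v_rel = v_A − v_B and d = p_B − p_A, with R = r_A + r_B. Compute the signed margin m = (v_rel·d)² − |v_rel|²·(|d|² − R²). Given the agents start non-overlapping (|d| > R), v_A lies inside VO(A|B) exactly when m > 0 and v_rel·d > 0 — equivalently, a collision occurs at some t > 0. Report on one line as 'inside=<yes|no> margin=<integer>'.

d = (8, 3),  |d|² = 73;  R = 5+3 = 8,  c = 73−8² = 9
v_rel = (6, 5),  |v_rel|² = 61;  v_rel·d = (6)·(8) + (5)·(3) = 63
61·t² − 126·t + 9 = 0  ⇒  m = 63² − 61·9 = 3420
m = 3420 > 0,  v_rel·d = 63 > 0  ⇒  inside

inside=yes margin=3420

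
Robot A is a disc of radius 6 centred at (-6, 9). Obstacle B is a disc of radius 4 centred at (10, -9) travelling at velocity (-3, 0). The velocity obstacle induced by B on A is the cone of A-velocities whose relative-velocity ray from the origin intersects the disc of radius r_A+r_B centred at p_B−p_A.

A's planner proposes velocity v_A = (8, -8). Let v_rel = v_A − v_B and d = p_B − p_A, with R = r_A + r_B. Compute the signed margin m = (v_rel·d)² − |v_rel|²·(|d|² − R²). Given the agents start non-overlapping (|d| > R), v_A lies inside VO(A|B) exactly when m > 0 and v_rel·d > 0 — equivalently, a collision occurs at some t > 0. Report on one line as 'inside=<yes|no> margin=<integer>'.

d = (16, -18),  |d|² = 580;  R = 6+4 = 10,  c = 580−10² = 480
v_rel = (11, -8),  |v_rel|² = 185;  v_rel·d = (11)·(16) + (-8)·(-18) = 320
185·t² − 640·t + 480 = 0  ⇒  m = 320² − 185·480 = 13600
m = 13600 > 0,  v_rel·d = 320 > 0  ⇒  inside

inside=yes margin=13600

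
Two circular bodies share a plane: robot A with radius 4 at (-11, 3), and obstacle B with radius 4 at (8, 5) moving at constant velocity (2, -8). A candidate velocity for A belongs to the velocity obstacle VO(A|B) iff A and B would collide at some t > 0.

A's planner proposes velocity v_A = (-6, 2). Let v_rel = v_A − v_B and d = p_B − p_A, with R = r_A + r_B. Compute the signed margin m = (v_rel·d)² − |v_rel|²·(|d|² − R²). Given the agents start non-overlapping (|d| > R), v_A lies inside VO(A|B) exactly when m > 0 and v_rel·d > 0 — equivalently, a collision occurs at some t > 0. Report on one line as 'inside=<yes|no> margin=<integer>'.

d = (19, 2),  |d|² = 365;  R = 4+4 = 8,  c = 365−8² = 301
v_rel = (-8, 10),  |v_rel|² = 164;  v_rel·d = (-8)·(19) + (10)·(2) = -132
164·t² + 264·t + 301 = 0  ⇒  m = (-132)² − 164·301 = -31940
m = -31940 < 0,  v_rel·d = -132 < 0  ⇒  outside

inside=no margin=-31940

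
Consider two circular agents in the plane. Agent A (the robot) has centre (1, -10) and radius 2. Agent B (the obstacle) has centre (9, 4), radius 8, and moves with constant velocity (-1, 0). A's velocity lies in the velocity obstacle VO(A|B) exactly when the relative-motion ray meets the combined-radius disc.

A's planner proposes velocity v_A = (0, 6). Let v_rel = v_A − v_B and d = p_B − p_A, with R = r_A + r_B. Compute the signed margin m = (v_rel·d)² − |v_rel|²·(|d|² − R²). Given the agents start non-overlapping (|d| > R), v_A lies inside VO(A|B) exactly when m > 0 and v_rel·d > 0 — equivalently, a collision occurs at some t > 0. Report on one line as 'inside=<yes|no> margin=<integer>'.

d = (8, 14),  |d|² = 260;  R = 2+8 = 10,  c = 260−10² = 160
v_rel = (1, 6),  |v_rel|² = 37;  v_rel·d = (1)·(8) + (6)·(14) = 92
37·t² − 184·t + 160 = 0  ⇒  m = 92² − 37·160 = 2544
m = 2544 > 0,  v_rel·d = 92 > 0  ⇒  inside

inside=yes margin=2544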